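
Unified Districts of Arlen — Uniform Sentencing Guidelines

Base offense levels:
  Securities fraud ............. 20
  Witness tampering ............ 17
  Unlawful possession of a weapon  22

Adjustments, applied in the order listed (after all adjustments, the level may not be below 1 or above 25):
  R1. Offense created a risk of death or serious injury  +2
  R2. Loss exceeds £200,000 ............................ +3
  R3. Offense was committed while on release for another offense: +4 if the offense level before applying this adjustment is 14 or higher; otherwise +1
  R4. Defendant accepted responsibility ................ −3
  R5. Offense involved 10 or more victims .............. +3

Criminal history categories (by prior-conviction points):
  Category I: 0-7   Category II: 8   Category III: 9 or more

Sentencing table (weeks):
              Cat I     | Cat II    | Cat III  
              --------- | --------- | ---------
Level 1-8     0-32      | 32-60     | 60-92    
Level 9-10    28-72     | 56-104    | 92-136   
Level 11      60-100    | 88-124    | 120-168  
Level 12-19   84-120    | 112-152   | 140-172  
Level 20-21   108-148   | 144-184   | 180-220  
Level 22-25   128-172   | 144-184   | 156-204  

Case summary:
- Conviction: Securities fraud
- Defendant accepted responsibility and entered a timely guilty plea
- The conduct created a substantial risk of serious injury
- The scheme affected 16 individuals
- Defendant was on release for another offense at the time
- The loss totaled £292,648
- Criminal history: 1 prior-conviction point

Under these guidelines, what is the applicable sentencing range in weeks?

128-172 weeks

Base offense level for securities fraud: 20.
R1 applies: 20 + 2 = 22.
R2 applies: 22 + 3 = 25.
R3 applies (level before this adjustment is 25 ≥ 14, so +4): 25 + 4 = 29.
R4 applies: 29 − 3 = 26.
R5 applies: 26 + 3 = 29.
Level 29 exceeds the maximum of 25; capped at 25.
Final offense level: 25.
Criminal history: 1 prior point → Category I (0-7).
Level 25 falls in the 22-25 band.
Grid: Level 22-25 × Category I = 128-172 weeks.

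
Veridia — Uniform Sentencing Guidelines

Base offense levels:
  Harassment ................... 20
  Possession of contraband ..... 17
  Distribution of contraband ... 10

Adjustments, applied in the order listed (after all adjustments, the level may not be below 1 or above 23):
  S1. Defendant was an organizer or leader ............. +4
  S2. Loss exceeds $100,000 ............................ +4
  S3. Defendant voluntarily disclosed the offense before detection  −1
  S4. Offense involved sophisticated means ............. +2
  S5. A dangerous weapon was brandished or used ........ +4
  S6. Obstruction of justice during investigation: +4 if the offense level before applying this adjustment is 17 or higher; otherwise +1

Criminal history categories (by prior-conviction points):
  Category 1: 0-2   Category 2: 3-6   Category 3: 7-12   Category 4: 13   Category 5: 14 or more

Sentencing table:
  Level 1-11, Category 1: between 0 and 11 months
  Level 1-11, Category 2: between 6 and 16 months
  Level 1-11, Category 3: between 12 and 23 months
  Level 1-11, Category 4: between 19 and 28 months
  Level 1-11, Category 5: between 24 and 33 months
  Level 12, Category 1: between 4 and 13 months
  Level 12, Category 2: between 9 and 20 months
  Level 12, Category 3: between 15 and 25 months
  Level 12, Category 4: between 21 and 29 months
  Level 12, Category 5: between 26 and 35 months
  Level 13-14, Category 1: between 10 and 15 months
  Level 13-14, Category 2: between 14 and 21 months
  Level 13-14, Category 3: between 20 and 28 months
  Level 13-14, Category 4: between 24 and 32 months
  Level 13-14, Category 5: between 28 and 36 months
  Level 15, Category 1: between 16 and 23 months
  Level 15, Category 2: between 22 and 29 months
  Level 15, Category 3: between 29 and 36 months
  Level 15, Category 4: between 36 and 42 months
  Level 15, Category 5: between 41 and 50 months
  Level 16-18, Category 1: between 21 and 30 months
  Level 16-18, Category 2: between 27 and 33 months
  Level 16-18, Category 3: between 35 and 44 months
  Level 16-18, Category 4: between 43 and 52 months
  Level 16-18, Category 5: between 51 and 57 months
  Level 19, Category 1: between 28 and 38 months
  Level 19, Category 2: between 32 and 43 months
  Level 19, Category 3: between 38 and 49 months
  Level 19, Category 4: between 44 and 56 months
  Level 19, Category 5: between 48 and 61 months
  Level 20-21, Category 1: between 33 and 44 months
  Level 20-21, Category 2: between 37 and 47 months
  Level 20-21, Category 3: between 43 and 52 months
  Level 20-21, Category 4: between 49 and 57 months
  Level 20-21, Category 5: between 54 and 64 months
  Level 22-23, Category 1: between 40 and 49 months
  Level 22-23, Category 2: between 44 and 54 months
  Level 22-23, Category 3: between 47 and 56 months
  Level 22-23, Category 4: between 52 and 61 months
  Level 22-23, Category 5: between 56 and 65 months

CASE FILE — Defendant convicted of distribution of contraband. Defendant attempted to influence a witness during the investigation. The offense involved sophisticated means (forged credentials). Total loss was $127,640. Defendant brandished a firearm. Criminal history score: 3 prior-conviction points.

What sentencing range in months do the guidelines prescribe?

44-54 months

Base offense level for distribution of contraband: 10.
S1 does not apply.
S2 applies: 10 + 4 = 14.
S4 applies: 14 + 2 = 16.
S5 applies: 16 + 4 = 20.
S6 applies (level before this adjustment is 20 ≥ 17, so +4): 20 + 4 = 24.
Level 24 exceeds the maximum of 23; capped at 23.
Final offense level: 23.
Criminal history: 3 prior points → Category 2 (3-6).
Level 23 falls in the 22-23 band.
Grid: Level 22-23 × Category 2 = 44-54 months.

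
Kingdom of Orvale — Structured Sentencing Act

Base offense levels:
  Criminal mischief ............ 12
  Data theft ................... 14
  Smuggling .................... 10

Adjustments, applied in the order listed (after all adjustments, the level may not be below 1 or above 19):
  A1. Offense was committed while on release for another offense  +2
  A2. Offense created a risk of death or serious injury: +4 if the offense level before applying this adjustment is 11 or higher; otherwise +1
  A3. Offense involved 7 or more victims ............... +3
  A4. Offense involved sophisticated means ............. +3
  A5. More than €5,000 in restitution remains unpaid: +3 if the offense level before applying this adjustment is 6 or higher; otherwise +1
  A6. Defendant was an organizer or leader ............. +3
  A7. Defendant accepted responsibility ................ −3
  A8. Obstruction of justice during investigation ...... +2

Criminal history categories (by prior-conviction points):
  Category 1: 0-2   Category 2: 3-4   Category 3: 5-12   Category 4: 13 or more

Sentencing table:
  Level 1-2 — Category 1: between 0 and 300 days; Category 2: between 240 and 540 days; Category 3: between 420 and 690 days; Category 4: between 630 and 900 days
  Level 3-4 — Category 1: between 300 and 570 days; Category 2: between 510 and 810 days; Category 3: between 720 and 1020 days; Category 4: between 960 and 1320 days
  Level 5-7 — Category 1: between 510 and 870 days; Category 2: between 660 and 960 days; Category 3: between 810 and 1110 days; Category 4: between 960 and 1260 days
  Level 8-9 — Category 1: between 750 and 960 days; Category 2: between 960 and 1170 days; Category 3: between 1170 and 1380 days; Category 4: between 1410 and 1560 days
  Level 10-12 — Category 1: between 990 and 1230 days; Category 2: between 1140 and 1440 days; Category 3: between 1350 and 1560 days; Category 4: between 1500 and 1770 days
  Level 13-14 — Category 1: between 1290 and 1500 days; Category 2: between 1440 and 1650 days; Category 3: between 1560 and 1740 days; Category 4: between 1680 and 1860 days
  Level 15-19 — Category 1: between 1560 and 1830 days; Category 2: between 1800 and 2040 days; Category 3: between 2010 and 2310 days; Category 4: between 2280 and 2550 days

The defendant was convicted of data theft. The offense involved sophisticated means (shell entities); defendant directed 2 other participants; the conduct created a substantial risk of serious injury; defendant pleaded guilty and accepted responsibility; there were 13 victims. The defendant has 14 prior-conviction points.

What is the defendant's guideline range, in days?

Base offense level for data theft: 14.
A1 does not apply.
A2 applies (level before this adjustment is 14 ≥ 11, so +4): 14 + 4 = 18.
A3 applies: 18 + 3 = 21.
A4 applies: 21 + 3 = 24.
A6 applies: 24 + 3 = 27.
A7 applies: 27 − 3 = 24.
A8 does not apply.
Level 24 exceeds the maximum of 19; capped at 19.
Final offense level: 19.
Criminal history: 14 prior points → Category 4 (13+).
Level 19 falls in the 15-19 band.
Grid: Level 15-19 × Category 4 = 2280-2550 days.

2280-2550 days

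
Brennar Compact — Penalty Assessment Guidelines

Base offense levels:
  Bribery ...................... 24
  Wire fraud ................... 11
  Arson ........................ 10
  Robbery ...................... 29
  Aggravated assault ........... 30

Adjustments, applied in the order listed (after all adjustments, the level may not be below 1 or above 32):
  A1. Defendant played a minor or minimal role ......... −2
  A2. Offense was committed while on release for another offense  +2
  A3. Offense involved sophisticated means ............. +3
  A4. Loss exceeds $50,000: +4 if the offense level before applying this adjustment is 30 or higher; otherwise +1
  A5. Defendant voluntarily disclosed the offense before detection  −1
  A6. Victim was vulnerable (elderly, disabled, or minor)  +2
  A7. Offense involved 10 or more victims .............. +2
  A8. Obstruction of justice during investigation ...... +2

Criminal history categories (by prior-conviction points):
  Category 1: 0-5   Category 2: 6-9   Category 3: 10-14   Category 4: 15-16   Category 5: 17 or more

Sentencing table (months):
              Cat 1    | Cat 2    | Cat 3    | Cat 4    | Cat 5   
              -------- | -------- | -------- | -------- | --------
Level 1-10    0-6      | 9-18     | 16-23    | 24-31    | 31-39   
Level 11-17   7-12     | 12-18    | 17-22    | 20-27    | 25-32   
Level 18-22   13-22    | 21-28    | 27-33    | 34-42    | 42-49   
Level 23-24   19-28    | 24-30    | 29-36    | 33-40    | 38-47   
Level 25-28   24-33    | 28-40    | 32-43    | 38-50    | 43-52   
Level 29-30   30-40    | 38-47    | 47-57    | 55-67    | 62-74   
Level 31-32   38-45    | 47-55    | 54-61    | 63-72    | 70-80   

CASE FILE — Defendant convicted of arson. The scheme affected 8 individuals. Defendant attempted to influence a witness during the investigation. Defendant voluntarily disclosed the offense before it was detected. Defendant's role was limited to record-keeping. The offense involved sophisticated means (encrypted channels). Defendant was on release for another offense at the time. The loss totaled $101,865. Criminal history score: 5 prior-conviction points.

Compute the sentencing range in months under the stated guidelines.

Base offense level for arson: 10.
A1 applies: 10 − 2 = 8.
A2 applies: 8 + 2 = 10.
A3 applies: 10 + 3 = 13.
A4 applies (level before this adjustment is 13 < 30, so +1): 13 + 1 = 14.
A5 applies: 14 − 1 = 13.
A6 does not apply.
A8 applies: 13 + 2 = 15.
Final offense level: 15.
Criminal history: 5 prior points → Category 1 (0-5).
Level 15 falls in the 11-17 band.
Grid: Level 11-17 × Category 1 = 7-12 months.

7-12 months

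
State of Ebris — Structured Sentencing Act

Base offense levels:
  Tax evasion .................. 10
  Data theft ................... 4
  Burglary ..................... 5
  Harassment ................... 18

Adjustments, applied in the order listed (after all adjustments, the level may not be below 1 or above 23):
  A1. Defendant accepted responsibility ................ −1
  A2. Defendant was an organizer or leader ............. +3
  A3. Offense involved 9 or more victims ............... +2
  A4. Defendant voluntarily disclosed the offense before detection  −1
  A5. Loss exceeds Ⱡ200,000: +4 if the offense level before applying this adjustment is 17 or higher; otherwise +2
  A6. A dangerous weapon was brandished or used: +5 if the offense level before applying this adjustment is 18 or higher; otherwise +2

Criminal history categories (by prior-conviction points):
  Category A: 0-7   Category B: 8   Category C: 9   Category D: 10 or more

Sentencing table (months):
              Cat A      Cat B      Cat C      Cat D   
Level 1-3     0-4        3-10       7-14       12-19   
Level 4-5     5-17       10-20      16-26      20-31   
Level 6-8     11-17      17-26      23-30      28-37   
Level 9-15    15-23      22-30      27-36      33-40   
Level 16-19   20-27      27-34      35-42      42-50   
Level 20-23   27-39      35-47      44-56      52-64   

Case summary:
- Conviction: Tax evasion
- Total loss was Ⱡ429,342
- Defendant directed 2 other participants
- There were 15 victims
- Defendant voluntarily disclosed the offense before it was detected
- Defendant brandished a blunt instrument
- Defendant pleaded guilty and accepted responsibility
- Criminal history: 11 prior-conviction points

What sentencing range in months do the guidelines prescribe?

42-50 months

Base offense level for tax evasion: 10.
A1 applies: 10 − 1 = 9.
A2 applies: 9 + 3 = 12.
A3 applies: 12 + 2 = 14.
A4 applies: 14 − 1 = 13.
A5 applies (level before this adjustment is 13 < 17, so +2): 13 + 2 = 15.
A6 applies (level before this adjustment is 15 < 18, so +2): 15 + 2 = 17.
Final offense level: 17.
Criminal history: 11 prior points → Category D (10+).
Level 17 falls in the 16-19 band.
Grid: Level 16-19 × Category D = 42-50 months.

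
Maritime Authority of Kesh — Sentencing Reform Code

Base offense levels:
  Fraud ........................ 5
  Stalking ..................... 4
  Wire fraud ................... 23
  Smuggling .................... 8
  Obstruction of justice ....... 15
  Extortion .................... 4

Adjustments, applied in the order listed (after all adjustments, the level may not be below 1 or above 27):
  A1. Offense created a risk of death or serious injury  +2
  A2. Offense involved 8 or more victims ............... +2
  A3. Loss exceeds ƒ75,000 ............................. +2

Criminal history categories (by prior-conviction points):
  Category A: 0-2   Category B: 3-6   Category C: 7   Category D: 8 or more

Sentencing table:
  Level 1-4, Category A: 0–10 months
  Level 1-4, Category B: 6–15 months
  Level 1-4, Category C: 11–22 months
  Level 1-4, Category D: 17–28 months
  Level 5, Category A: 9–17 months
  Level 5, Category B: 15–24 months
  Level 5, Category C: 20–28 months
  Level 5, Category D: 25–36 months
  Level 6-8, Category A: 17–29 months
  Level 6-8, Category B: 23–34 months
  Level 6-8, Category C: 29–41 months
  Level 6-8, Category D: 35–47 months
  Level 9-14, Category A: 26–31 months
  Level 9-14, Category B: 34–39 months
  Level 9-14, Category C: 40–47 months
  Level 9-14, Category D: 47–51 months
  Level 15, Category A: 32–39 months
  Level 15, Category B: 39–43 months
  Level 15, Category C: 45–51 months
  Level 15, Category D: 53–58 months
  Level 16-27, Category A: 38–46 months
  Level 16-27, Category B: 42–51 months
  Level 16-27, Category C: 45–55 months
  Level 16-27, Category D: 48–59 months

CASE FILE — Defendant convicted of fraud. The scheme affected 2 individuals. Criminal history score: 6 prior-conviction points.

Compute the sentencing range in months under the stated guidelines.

Base offense level for fraud: 5.
Final offense level: 5.
Criminal history: 6 prior points → Category B (3-6).
Level 5 falls in the 5 band.
Grid: Level 5 × Category B = 15-24 months.

15-24 months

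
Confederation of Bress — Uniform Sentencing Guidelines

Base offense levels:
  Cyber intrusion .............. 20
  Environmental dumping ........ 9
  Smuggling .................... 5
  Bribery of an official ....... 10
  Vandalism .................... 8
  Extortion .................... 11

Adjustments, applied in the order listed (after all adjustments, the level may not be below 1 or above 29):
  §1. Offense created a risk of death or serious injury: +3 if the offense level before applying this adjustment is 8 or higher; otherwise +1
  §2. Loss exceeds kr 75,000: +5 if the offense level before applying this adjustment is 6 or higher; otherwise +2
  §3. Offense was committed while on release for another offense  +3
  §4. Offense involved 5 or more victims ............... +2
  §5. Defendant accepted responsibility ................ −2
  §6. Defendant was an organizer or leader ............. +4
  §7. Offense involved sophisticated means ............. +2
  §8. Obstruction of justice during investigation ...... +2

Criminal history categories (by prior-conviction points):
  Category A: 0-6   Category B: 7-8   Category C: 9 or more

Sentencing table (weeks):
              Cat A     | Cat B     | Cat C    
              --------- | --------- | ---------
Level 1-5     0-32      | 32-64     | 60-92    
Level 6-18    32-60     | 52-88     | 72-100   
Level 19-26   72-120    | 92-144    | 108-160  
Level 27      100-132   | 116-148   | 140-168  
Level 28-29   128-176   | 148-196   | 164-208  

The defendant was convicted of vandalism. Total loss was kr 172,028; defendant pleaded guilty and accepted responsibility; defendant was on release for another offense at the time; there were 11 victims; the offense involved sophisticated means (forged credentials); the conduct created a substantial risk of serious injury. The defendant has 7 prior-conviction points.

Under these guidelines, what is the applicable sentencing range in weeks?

92-144 weeks

Base offense level for vandalism: 8.
§1 applies (level before this adjustment is 8 ≥ 8, so +3): 8 + 3 = 11.
§2 applies (level before this adjustment is 11 ≥ 6, so +5): 11 + 5 = 16.
§3 applies: 16 + 3 = 19.
§4 applies: 19 + 2 = 21.
§5 applies: 21 − 2 = 19.
§7 applies: 19 + 2 = 21.
Final offense level: 21.
Criminal history: 7 prior points → Category B (7-8).
Level 21 falls in the 19-26 band.
Grid: Level 19-26 × Category B = 92-144 weeks.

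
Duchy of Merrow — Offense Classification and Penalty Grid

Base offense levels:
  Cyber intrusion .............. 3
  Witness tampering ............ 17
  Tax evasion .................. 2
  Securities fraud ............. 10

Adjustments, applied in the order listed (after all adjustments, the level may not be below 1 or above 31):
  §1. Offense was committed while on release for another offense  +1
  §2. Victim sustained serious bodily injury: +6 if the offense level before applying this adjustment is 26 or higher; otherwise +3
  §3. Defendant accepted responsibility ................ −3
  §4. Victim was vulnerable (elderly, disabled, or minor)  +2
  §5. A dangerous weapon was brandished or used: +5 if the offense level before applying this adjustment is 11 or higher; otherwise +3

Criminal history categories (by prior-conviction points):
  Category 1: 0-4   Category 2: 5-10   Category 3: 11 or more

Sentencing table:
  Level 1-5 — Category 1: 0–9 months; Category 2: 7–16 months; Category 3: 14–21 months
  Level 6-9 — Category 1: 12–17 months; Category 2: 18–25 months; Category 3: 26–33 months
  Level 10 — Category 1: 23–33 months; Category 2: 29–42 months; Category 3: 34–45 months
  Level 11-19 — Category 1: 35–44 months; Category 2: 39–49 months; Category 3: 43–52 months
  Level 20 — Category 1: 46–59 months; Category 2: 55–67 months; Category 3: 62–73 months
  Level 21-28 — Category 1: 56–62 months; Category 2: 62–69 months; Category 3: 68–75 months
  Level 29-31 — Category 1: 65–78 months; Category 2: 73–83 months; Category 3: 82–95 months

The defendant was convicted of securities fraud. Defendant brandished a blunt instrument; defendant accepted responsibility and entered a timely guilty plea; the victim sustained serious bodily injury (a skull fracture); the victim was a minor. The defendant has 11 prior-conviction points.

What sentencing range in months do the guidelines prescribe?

43-52 months

Base offense level for securities fraud: 10.
§1 does not apply.
§2 applies (level before this adjustment is 10 < 26, so +3): 10 + 3 = 13.
§3 applies: 13 − 3 = 10.
§4 applies: 10 + 2 = 12.
§5 applies (level before this adjustment is 12 ≥ 11, so +5): 12 + 5 = 17.
Final offense level: 17.
Criminal history: 11 prior points → Category 3 (11+).
Level 17 falls in the 11-19 band.
Grid: Level 11-19 × Category 3 = 43-52 months.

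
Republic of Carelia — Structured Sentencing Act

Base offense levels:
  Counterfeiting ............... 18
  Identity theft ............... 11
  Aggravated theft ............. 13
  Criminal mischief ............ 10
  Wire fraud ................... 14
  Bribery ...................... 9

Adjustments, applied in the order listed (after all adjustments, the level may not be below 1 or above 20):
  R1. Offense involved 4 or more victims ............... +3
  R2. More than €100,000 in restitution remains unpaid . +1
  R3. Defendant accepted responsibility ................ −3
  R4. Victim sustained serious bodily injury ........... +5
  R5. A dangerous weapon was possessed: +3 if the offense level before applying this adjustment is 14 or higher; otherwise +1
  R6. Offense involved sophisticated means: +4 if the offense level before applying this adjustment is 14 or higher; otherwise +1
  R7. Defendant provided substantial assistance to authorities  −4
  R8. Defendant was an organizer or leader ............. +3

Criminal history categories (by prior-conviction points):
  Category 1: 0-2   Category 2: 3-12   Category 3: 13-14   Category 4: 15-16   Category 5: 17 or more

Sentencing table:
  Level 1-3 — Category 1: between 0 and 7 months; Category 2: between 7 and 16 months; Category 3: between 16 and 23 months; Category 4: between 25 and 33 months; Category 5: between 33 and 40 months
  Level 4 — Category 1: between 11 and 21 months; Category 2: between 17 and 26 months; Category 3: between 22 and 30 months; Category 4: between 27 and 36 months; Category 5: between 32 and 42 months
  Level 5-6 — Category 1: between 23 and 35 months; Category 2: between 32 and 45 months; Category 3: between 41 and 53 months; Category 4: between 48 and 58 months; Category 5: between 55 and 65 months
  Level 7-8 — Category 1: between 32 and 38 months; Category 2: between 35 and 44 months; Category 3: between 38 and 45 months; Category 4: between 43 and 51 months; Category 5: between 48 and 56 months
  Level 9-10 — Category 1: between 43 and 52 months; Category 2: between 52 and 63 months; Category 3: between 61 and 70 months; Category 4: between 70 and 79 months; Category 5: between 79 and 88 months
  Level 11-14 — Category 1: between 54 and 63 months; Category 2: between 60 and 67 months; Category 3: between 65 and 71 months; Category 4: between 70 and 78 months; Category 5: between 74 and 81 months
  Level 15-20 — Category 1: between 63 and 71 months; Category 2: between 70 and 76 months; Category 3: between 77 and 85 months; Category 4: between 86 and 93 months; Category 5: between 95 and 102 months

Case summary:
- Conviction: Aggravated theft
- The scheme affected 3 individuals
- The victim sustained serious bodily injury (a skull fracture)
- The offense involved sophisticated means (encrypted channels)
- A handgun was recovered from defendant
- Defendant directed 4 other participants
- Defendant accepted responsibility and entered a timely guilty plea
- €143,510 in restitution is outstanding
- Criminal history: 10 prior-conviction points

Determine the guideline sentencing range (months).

Base offense level for aggravated theft: 13.
R1 does not apply.
R2 applies: 13 + 1 = 14.
R3 applies: 14 − 3 = 11.
R4 applies: 11 + 5 = 16.
R5 applies (level before this adjustment is 16 ≥ 14, so +3): 16 + 3 = 19.
R6 applies (level before this adjustment is 19 ≥ 14, so +4): 19 + 4 = 23.
R8 applies: 23 + 3 = 26.
Level 26 exceeds the maximum of 20; capped at 20.
Final offense level: 20.
Criminal history: 10 prior points → Category 2 (3-12).
Level 20 falls in the 15-20 band.
Grid: Level 15-20 × Category 2 = 70-76 months.

70-76 months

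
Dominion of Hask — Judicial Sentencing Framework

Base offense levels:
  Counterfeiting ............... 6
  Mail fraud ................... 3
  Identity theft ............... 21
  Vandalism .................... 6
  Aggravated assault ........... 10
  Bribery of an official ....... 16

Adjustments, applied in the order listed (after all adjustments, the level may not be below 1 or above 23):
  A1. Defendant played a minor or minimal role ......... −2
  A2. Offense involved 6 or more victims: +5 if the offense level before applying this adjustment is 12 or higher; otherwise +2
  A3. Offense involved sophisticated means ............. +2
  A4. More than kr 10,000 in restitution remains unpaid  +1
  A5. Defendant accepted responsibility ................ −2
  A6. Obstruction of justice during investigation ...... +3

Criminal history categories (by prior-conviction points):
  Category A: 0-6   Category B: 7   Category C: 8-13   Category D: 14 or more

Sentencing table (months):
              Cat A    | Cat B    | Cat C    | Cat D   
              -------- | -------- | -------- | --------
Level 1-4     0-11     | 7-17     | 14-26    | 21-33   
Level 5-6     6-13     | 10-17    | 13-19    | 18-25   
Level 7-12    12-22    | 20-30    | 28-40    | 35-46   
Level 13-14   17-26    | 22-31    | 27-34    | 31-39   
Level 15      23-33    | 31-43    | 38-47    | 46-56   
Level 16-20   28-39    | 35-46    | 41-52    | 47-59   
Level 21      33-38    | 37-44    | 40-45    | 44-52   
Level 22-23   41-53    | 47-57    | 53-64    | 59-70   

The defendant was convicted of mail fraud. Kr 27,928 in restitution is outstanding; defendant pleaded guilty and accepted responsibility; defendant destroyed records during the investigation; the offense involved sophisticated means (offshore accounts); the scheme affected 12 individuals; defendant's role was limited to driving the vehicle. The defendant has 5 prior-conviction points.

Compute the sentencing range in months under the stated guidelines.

12-22 months

Base offense level for mail fraud: 3.
A1 applies: 3 − 2 = 1.
A2 applies (level before this adjustment is 1 < 12, so +2): 1 + 2 = 3.
A3 applies: 3 + 2 = 5.
A4 applies: 5 + 1 = 6.
A5 applies: 6 − 2 = 4.
A6 applies: 4 + 3 = 7.
Final offense level: 7.
Criminal history: 5 prior points → Category A (0-6).
Level 7 falls in the 7-12 band.
Grid: Level 7-12 × Category A = 12-22 months.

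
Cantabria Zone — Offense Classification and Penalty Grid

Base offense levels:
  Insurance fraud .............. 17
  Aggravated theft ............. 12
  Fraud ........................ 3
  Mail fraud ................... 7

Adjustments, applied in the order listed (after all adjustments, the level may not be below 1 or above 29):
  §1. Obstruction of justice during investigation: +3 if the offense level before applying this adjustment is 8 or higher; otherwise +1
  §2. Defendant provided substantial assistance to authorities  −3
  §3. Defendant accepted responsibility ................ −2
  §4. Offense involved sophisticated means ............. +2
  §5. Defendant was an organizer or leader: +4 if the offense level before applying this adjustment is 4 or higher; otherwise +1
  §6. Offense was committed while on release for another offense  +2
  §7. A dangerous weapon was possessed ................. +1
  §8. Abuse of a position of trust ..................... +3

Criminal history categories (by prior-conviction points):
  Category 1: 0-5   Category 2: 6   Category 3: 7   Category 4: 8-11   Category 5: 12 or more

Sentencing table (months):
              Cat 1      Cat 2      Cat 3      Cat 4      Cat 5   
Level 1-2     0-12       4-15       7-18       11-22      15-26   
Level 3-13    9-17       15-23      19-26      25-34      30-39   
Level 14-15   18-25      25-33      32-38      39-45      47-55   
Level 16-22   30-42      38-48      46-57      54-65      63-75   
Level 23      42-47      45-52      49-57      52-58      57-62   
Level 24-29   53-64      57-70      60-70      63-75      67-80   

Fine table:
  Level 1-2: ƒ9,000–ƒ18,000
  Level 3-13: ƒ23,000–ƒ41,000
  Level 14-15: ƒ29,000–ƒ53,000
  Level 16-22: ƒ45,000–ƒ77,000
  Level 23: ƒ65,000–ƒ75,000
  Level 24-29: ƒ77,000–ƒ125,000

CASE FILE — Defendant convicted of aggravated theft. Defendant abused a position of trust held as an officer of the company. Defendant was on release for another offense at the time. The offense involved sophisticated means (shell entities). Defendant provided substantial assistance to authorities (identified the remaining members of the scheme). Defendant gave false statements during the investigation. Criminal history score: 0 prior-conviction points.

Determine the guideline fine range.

ƒ45,000–ƒ77,000

Base offense level for aggravated theft: 12.
§1 applies (level before this adjustment is 12 ≥ 8, so +3): 12 + 3 = 15.
§2 applies: 15 − 3 = 12.
§4 applies: 12 + 2 = 14.
§6 applies: 14 + 2 = 16.
§7 does not apply.
§8 applies: 16 + 3 = 19.
Final offense level: 19.
Level 19 falls in the 16-22 band.
Fine table: Level 16-22 → ƒ45,000–ƒ77,000.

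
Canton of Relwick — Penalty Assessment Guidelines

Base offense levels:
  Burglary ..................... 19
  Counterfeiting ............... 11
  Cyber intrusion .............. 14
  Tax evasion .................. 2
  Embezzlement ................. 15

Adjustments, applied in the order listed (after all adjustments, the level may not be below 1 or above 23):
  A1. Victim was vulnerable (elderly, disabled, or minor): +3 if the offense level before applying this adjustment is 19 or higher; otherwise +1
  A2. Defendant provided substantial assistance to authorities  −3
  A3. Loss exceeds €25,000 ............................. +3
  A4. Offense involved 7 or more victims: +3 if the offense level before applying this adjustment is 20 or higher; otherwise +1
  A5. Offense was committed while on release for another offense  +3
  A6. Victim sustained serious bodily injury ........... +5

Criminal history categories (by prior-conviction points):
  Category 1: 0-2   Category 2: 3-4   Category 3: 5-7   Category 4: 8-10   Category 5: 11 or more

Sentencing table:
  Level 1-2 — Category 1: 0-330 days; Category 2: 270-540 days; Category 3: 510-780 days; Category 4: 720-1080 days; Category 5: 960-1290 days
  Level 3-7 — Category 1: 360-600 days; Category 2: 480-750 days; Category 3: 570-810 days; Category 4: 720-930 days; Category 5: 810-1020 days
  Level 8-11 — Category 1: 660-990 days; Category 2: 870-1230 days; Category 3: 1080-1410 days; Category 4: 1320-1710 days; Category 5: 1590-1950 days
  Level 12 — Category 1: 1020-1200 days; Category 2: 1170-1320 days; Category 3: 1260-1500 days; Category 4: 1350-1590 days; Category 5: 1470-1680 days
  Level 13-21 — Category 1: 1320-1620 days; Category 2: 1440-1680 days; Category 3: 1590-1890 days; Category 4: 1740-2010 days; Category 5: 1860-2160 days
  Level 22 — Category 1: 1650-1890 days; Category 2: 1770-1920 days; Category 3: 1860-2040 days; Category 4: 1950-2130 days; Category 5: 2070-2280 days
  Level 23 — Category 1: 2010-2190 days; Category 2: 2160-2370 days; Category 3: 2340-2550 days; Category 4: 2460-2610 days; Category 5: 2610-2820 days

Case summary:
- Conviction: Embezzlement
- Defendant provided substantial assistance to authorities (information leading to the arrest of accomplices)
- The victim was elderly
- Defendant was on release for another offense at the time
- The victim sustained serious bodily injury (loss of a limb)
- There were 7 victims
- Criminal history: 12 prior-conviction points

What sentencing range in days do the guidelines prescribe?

Base offense level for embezzlement: 15.
A1 applies (level before this adjustment is 15 < 19, so +1): 15 + 1 = 16.
A2 applies: 16 − 3 = 13.
A4 applies (level before this adjustment is 13 < 20, so +1): 13 + 1 = 14.
A5 applies: 14 + 3 = 17.
A6 applies: 17 + 5 = 22.
Final offense level: 22.
Criminal history: 12 prior points → Category 5 (11+).
Level 22 falls in the 22 band.
Grid: Level 22 × Category 5 = 2070-2280 days.

2070-2280 days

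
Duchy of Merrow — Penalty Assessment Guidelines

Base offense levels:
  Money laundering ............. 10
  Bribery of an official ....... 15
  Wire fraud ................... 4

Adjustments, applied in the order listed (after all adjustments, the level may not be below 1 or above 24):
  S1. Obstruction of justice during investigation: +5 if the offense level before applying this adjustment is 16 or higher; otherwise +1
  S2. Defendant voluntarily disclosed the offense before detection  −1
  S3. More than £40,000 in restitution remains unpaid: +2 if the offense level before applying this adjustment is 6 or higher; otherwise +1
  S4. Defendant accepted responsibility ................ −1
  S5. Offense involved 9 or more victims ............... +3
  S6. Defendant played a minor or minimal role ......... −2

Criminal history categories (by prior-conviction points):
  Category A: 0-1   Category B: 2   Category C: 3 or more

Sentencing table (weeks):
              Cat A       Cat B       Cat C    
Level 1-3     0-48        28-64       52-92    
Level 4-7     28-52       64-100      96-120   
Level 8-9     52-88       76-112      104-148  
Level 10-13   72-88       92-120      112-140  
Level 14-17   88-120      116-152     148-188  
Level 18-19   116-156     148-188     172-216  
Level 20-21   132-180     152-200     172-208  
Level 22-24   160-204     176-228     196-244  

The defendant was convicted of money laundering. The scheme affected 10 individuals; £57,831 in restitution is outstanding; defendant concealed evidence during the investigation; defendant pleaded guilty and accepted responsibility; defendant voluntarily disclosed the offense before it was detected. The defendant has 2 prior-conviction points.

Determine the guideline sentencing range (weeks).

Base offense level for money laundering: 10.
S1 applies (level before this adjustment is 10 < 16, so +1): 10 + 1 = 11.
S2 applies: 11 − 1 = 10.
S3 applies (level before this adjustment is 10 ≥ 6, so +2): 10 + 2 = 12.
S4 applies: 12 − 1 = 11.
S5 applies: 11 + 3 = 14.
S6 does not apply.
Final offense level: 14.
Criminal history: 2 prior points → Category B (2).
Level 14 falls in the 14-17 band.
Grid: Level 14-17 × Category B = 116-152 weeks.

116-152 weeks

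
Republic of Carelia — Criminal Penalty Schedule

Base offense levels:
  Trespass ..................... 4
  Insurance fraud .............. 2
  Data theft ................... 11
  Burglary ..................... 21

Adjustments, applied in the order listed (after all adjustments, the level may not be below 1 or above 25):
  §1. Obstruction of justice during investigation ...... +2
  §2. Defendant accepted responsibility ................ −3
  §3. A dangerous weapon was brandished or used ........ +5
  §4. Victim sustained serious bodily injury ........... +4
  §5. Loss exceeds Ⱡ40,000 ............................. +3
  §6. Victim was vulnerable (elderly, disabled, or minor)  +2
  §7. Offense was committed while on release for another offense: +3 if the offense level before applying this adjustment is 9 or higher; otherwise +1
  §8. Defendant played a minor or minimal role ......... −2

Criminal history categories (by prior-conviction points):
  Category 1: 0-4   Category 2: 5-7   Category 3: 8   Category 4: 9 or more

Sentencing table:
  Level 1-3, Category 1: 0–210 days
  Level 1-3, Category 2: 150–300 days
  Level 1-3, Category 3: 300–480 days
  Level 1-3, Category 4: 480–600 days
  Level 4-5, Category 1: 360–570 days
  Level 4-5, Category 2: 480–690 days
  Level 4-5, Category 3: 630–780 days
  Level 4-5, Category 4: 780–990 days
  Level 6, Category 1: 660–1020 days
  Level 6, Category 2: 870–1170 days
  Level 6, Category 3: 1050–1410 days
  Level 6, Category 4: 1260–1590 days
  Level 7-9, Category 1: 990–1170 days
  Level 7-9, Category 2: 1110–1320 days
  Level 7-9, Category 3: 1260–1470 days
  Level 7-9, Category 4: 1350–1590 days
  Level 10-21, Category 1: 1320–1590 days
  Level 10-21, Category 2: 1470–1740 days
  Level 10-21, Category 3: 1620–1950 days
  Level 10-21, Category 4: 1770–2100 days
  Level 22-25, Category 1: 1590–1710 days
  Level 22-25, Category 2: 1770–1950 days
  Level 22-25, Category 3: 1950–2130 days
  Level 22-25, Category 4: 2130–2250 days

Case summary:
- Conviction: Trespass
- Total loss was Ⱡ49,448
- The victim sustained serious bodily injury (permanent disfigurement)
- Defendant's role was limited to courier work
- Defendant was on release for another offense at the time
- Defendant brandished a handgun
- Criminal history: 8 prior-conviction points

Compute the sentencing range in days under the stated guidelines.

Base offense level for trespass: 4.
§3 applies: 4 + 5 = 9.
§4 applies: 9 + 4 = 13.
§5 applies: 13 + 3 = 16.
§6 does not apply.
§7 applies (level before this adjustment is 16 ≥ 9, so +3): 16 + 3 = 19.
§8 applies: 19 − 2 = 17.
Final offense level: 17.
Criminal history: 8 prior points → Category 3 (8).
Level 17 falls in the 10-21 band.
Grid: Level 10-21 × Category 3 = 1620-1950 days.

1620-1950 days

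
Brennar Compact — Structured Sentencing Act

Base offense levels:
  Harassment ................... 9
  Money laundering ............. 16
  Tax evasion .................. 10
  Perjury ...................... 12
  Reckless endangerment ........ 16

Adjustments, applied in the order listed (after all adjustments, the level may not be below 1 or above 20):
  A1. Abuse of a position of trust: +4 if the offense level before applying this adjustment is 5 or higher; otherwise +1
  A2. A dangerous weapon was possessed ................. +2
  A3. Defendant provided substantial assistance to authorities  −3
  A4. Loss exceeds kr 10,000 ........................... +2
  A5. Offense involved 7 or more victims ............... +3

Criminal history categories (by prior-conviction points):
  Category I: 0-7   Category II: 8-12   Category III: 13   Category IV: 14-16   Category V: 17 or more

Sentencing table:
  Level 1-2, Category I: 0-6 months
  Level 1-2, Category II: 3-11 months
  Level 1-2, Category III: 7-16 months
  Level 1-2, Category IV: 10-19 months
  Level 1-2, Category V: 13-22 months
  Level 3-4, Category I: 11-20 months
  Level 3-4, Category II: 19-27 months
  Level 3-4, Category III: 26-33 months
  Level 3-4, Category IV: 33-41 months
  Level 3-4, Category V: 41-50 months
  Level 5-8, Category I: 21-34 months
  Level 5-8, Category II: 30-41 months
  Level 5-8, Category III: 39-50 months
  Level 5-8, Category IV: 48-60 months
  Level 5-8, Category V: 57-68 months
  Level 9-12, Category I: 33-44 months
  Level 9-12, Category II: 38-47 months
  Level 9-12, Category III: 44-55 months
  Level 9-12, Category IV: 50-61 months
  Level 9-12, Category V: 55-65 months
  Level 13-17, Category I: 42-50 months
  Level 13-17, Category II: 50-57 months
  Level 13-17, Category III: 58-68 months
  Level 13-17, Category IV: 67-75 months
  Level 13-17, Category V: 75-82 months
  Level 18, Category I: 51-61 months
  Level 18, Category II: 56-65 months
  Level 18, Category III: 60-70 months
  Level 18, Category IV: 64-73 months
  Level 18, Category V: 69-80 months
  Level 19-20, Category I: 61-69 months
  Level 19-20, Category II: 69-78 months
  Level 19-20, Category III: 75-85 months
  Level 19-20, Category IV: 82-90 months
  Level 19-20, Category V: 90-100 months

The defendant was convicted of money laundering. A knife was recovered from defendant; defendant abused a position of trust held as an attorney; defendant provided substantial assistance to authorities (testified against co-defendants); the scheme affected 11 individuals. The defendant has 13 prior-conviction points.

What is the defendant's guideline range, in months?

Base offense level for money laundering: 16.
A1 applies (level before this adjustment is 16 ≥ 5, so +4): 16 + 4 = 20.
A2 applies: 20 + 2 = 22.
A3 applies: 22 − 3 = 19.
A5 applies: 19 + 3 = 22.
Level 22 exceeds the maximum of 20; capped at 20.
Final offense level: 20.
Criminal history: 13 prior points → Category III (13).
Level 20 falls in the 19-20 band.
Grid: Level 19-20 × Category III = 75-85 months.

75-85 months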